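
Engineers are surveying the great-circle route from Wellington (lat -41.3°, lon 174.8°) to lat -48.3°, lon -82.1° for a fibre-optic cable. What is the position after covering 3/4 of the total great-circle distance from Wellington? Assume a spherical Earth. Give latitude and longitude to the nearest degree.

≈ lat -56°, lon -107°

From cos δ = sin φ₁ sin φ₂ + cos φ₁ cos φ₂ cos Δλ, the central angle is δ ≈ 1.182 rad (67.7°).
Interpolate at f = 3/4 with slerp weights a = sin((1−f)δ)/sin δ ≈ 0.315, b = sin(fδ)/sin δ ≈ 0.837.
p = a·p₁ + b·p₂ ≈ (-0.159, -0.530, -0.833); φ = arcsin(p_z) ≈ -56.39°, λ = atan2(p_y, p_x) ≈ -106.68°.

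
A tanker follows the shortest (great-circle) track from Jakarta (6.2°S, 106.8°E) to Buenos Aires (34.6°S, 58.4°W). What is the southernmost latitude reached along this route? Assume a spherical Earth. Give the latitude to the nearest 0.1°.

≈ 72.2°S

The great circle lies in the plane with unit normal n̂ = (p₁ × p₂)/|p₁ × p₂|.
Here n̂_z ≈ -0.306; the vertex latitude is φ_max = arccos|n̂_z| ≈ 72.2°.
Check via Clairaut: cos φ_max = |cos φ₁| · sin C = cos(6.2°)·sin(162.1°) ≈ 0.306, again giving ≈ 72.2°.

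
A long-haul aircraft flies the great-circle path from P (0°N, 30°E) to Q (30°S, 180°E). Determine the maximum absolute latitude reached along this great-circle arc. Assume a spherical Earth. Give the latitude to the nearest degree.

≈ 49°S

The great circle lies in the plane with unit normal n̂ = (p₁ × p₂)/|p₁ × p₂|.
Here n̂_z ≈ +0.655; the vertex latitude is φ_max = arccos|n̂_z| ≈ 49.1°.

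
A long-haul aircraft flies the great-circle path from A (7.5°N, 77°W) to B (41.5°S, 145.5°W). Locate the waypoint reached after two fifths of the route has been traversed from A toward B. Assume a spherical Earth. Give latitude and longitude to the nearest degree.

≈ (15°S, 100°W)

Convert each endpoint to a unit vector on the sphere (x = cos φ cos λ, y = cos φ sin λ, z = sin φ).
The central angle between the endpoints is δ = arccos(p₁·p₂) ≈ 1.384 rad (79.3°).
Interpolate at f = 2/5 with slerp weights a = sin((1−f)δ)/sin δ ≈ 0.751, b = sin(fδ)/sin δ ≈ 0.535.
p = a·p₁ + b·p₂ ≈ (-0.163, -0.953, -0.256); φ = arcsin(p_z) ≈ -14.86°, λ = atan2(p_y, p_x) ≈ -99.69°.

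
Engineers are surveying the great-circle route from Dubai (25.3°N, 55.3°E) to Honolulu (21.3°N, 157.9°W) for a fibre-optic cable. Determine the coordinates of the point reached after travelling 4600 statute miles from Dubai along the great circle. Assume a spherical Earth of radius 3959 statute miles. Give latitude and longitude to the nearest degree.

Write both endpoints as unit vectors p₁, p₂ with components (cos φ cos λ, cos φ sin λ, sin φ).
The central angle between the endpoints is δ = arccos(p₁·p₂) ≈ 2.153 rad (123.3°). The total great-circle distance is δ·R ≈ 2.153 × 3959 ≈ 8522 mi, so the target fraction is f = 4600/8522 ≈ 0.540.
Interpolate at f ≈ 0.540 with slerp weights a = sin((1−f)δ)/sin δ ≈ 1.001, b = sin(fδ)/sin δ ≈ 1.098.
p = a·p₁ + b·p₂ ≈ (-0.433, 0.359, 0.827); φ = arcsin(p_z) ≈ 55.77°, λ = atan2(p_y, p_x) ≈ 140.31°.

≈ (56°N, 140°E)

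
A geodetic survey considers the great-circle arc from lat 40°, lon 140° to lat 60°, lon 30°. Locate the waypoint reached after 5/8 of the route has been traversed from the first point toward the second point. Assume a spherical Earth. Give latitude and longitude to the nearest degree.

Convert each endpoint to a unit vector on the sphere (x = cos φ cos λ, y = cos φ sin λ, z = sin φ).
The central angle between the endpoints is δ = arccos(p₁·p₂) ≈ 1.131 rad (64.8°).
Interpolate at f = 5/8 with slerp weights a = sin((1−f)δ)/sin δ ≈ 0.455, b = sin(fδ)/sin δ ≈ 0.718.
p = a·p₁ + b·p₂ ≈ (0.044, 0.403, 0.914); φ = arcsin(p_z) ≈ 66.06°, λ = atan2(p_y, p_x) ≈ 83.79°.

≈ lat 66°, lon 84°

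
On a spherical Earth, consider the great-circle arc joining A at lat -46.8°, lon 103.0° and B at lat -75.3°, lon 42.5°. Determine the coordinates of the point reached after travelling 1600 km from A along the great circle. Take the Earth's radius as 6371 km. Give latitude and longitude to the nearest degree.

≈ lat -60°, lon 93°

The haversine formula gives a central angle δ ≈ 0.659 rad (37.8°) between the endpoints. The total great-circle distance is δ·R ≈ 0.659 × 6371 ≈ 4198 km, so the target fraction is f = 1600/4198 ≈ 0.381.
Interpolate at f ≈ 0.381 with slerp weights a = sin((1−f)δ)/sin δ ≈ 0.648, b = sin(fδ)/sin δ ≈ 0.406.
p = a·p₁ + b·p₂ ≈ (-0.024, 0.502, -0.865); φ = arcsin(p_z) ≈ -59.86°, λ = atan2(p_y, p_x) ≈ 92.72°.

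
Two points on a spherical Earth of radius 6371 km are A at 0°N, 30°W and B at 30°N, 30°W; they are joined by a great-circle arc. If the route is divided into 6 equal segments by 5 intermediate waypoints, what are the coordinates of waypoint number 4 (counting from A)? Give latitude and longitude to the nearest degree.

≈ 20°N, 30°W

Convert each endpoint to a unit vector on the sphere (x = cos φ cos λ, y = cos φ sin λ, z = sin φ).
The central angle between the endpoints is δ = arccos(p₁·p₂) ≈ 0.524 rad (30.0°).
Interpolate at f = 4/6 with slerp weights a = sin((1−f)δ)/sin δ ≈ 0.347, b = sin(fδ)/sin δ ≈ 0.684.
p = a·p₁ + b·p₂ ≈ (0.814, -0.470, 0.342); φ = arcsin(p_z) ≈ 20.00°, λ = atan2(p_y, p_x) ≈ -30.00°.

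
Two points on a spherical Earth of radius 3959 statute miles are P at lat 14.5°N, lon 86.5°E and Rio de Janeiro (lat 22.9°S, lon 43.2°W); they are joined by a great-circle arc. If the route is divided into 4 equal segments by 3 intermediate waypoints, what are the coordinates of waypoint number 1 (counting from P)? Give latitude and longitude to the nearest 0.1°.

The haversine formula gives a central angle δ ≈ 2.301 rad (131.8°) between the endpoints.
Interpolate at f = 1/4 with slerp weights a = sin((1−f)δ)/sin δ ≈ 1.326, b = sin(fδ)/sin δ ≈ 0.730.
p = a·p₁ + b·p₂ ≈ (0.569, 0.821, 0.048); φ = arcsin(p_z) ≈ 2.74°, λ = atan2(p_y, p_x) ≈ 55.29°.

≈ lat 2.7°N, lon 55.3°E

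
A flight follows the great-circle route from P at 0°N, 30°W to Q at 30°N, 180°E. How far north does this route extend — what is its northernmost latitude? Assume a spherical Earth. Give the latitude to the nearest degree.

≈ 49°N

The great circle lies in the plane with unit normal n̂ = (p₁ × p₂)/|p₁ × p₂|.
Here n̂_z ≈ -0.655; the vertex latitude is φ_max = arccos|n̂_z| ≈ 49.1°.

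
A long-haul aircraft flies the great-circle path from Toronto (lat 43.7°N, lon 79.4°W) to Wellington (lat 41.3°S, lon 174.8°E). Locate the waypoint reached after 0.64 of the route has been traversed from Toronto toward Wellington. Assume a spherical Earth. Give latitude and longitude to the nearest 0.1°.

The haversine formula gives a central angle δ ≈ 2.219 rad (127.1°) between the endpoints.
Interpolate at f = 0.64 with slerp weights a = sin((1−f)δ)/sin δ ≈ 0.899, b = sin(fδ)/sin δ ≈ 1.240.
p = a·p₁ + b·p₂ ≈ (-0.808, -0.554, -0.198); φ = arcsin(p_z) ≈ -11.39°, λ = atan2(p_y, p_x) ≈ -145.56°.

≈ lat 11.4°S, lon 145.6°W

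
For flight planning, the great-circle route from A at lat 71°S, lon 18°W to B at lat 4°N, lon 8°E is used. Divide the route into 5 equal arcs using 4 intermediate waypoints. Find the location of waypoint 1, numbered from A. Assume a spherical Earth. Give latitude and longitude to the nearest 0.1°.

≈ lat 56.6°S, lon 5.5°W

Write both endpoints as unit vectors p₁, p₂ with components (cos φ cos λ, cos φ sin λ, sin φ).
The central angle between the endpoints is δ = arccos(p₁·p₂) ≈ 1.343 rad (76.9°).
Interpolate at f = 1/5 with slerp weights a = sin((1−f)δ)/sin δ ≈ 0.903, b = sin(fδ)/sin δ ≈ 0.272.
p = a·p₁ + b·p₂ ≈ (0.549, -0.053, -0.834); φ = arcsin(p_z) ≈ -56.56°, λ = atan2(p_y, p_x) ≈ -5.52°.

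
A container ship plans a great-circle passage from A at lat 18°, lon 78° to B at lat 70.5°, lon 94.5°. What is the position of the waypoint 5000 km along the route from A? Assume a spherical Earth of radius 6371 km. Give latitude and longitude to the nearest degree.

≈ lat 62°, lon 88°

Convert each endpoint to a unit vector on the sphere (x = cos φ cos λ, y = cos φ sin λ, z = sin φ).
The central angle between the endpoints is δ = arccos(p₁·p₂) ≈ 0.933 rad (53.4°). The total great-circle distance is δ·R ≈ 0.933 × 6371 ≈ 5942 km, so the target fraction is f = 5000/5942 ≈ 0.841.
Interpolate at f ≈ 0.841 with slerp weights a = sin((1−f)δ)/sin δ ≈ 0.183, b = sin(fδ)/sin δ ≈ 0.880.
p = a·p₁ + b·p₂ ≈ (0.013, 0.463, 0.886); φ = arcsin(p_z) ≈ 62.38°, λ = atan2(p_y, p_x) ≈ 88.37°.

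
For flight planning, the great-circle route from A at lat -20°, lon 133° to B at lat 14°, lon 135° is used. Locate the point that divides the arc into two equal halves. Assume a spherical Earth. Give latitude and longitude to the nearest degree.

The haversine formula gives a central angle δ ≈ 0.594 rad (34.1°) between the endpoints.
Interpolate at f = 1/2 with slerp weights a = sin((1−f)δ)/sin δ ≈ 0.523, b = sin(fδ)/sin δ ≈ 0.523.
p = a·p₁ + b·p₂ ≈ (-0.694, 0.718, -0.052); φ = arcsin(p_z) ≈ -3.00°, λ = atan2(p_y, p_x) ≈ 134.02°.

≈ lat -3°, lon 134°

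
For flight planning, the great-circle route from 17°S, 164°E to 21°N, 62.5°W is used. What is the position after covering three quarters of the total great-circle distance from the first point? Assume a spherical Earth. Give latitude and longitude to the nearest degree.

From cos δ = sin φ₁ sin φ₂ + cos φ₁ cos φ₂ cos Δλ, the central angle is δ ≈ 2.374 rad (136.0°).
Interpolate at f = 3/4 with slerp weights a = sin((1−f)δ)/sin δ ≈ 0.805, b = sin(fδ)/sin δ ≈ 1.408.
p = a·p₁ + b·p₂ ≈ (-0.133, -0.954, 0.269); φ = arcsin(p_z) ≈ 15.62°, λ = atan2(p_y, p_x) ≈ -97.94°.

≈ 16°N, 98°W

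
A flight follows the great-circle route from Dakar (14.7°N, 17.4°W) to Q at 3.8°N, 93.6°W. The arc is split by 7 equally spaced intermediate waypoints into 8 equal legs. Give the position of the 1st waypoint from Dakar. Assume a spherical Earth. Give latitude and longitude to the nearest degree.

≈ 15°N, 27°W

The haversine formula gives a central angle δ ≈ 1.321 rad (75.7°) between the endpoints.
Interpolate at f = 1/8 with slerp weights a = sin((1−f)δ)/sin δ ≈ 0.944, b = sin(fδ)/sin δ ≈ 0.170.
p = a·p₁ + b·p₂ ≈ (0.861, -0.442, 0.251); φ = arcsin(p_z) ≈ 14.53°, λ = atan2(p_y, p_x) ≈ -27.18°.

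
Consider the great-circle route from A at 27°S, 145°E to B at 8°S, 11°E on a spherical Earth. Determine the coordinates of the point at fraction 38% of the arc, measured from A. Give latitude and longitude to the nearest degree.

Convert each endpoint to a unit vector on the sphere (x = cos φ cos λ, y = cos φ sin λ, z = sin φ).
The central angle between the endpoints is δ = arccos(p₁·p₂) ≈ 2.153 rad (123.3°).
Interpolate at f = 0.38 with slerp weights a = sin((1−f)δ)/sin δ ≈ 1.164, b = sin(fδ)/sin δ ≈ 0.874.
p = a·p₁ + b·p₂ ≈ (-0.000, 0.760, -0.650); φ = arcsin(p_z) ≈ -40.54°, λ = atan2(p_y, p_x) ≈ 90.02°.

≈ 41°S, 90°E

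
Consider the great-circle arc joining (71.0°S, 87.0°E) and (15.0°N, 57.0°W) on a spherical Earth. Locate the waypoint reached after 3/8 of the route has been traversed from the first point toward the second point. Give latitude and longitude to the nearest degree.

≈ (57°S, 34°W)

The haversine formula gives a central angle δ ≈ 2.093 rad (119.9°) between the endpoints.
Interpolate at f = 3/8 with slerp weights a = sin((1−f)δ)/sin δ ≈ 1.115, b = sin(fδ)/sin δ ≈ 0.816.
p = a·p₁ + b·p₂ ≈ (0.448, -0.298, -0.843); φ = arcsin(p_z) ≈ -57.42°, λ = atan2(p_y, p_x) ≈ -33.66°.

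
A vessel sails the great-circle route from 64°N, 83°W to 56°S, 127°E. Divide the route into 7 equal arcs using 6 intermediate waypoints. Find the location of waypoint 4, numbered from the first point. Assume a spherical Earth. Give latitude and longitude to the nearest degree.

The haversine formula gives a central angle δ ≈ 2.849 rad (163.2°) between the endpoints.
Interpolate at f = 4/7 with slerp weights a = sin((1−f)δ)/sin δ ≈ 3.254, b = sin(fδ)/sin δ ≈ 3.458.
p = a·p₁ + b·p₂ ≈ (-0.990, 0.129, 0.058); φ = arcsin(p_z) ≈ 3.31°, λ = atan2(p_y, p_x) ≈ 172.60°.

≈ 3°N, 173°E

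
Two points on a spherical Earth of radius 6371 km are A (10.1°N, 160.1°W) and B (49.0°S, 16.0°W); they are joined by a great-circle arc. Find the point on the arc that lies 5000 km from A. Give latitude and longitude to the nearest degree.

≈ (28°S, 136°W)

The haversine formula gives a central angle δ ≈ 2.286 rad (131.0°) between the endpoints. The total great-circle distance is δ·R ≈ 2.286 × 6371 ≈ 14562 km, so the target fraction is f = 5000/14562 ≈ 0.343.
Interpolate at f ≈ 0.343 with slerp weights a = sin((1−f)δ)/sin δ ≈ 1.321, b = sin(fδ)/sin δ ≈ 0.936.
p = a·p₁ + b·p₂ ≈ (-0.633, -0.612, -0.475); φ = arcsin(p_z) ≈ -28.33°, λ = atan2(p_y, p_x) ≈ -135.96°.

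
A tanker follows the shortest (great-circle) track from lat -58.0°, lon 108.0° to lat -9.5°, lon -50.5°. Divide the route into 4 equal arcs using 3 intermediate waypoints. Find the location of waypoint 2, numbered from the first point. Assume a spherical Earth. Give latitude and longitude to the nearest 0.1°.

Convert each endpoint to a unit vector on the sphere (x = cos φ cos λ, y = cos φ sin λ, z = sin φ).
The central angle between the endpoints is δ = arccos(p₁·p₂) ≈ 1.924 rad (110.3°).
Interpolate at f = 2/4 with slerp weights a = sin((1−f)δ)/sin δ ≈ 0.875, b = sin(fδ)/sin δ ≈ 0.875.
p = a·p₁ + b·p₂ ≈ (0.405, -0.225, -0.886); φ = arcsin(p_z) ≈ -62.38°, λ = atan2(p_y, p_x) ≈ -29.01°.

≈ lat -62.4°, lon -29.0°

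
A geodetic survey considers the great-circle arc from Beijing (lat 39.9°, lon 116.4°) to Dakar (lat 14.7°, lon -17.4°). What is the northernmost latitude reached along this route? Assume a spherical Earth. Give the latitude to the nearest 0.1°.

≈ 55.1°

The great circle lies in the plane with unit normal n̂ = (p₁ × p₂)/|p₁ × p₂|.
Here n̂_z ≈ -0.572; the vertex latitude is φ_max = arccos|n̂_z| ≈ 55.1°.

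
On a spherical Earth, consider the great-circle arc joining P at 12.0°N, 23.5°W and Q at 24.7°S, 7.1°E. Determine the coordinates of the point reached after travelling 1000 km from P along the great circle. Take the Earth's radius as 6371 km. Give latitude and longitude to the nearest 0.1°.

≈ 5.0°N, 17.8°W

The haversine formula gives a central angle δ ≈ 0.826 rad (47.3°) between the endpoints. The total great-circle distance is δ·R ≈ 0.826 × 6371 ≈ 5261 km, so the target fraction is f = 1000/5261 ≈ 0.190.
Interpolate at f ≈ 0.190 with slerp weights a = sin((1−f)δ)/sin δ ≈ 0.844, b = sin(fδ)/sin δ ≈ 0.213.
p = a·p₁ + b·p₂ ≈ (0.948, -0.305, 0.087); φ = arcsin(p_z) ≈ 4.96°, λ = atan2(p_y, p_x) ≈ -17.83°.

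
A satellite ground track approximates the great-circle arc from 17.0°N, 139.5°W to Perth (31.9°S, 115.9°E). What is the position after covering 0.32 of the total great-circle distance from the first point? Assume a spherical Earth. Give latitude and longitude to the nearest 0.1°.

≈ 1.5°S, 170.3°W

Write both endpoints as unit vectors p₁, p₂ with components (cos φ cos λ, cos φ sin λ, sin φ).
The central angle between the endpoints is δ = arccos(p₁·p₂) ≈ 1.938 rad (111.0°).
Interpolate at f = 0.32 with slerp weights a = sin((1−f)δ)/sin δ ≈ 1.037, b = sin(fδ)/sin δ ≈ 0.623.
p = a·p₁ + b·p₂ ≈ (-0.985, -0.169, -0.026); φ = arcsin(p_z) ≈ -1.48°, λ = atan2(p_y, p_x) ≈ -170.28°.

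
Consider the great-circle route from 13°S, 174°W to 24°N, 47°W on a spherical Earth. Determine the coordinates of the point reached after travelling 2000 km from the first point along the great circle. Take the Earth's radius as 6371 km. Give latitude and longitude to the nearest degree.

≈ 6°S, 157°W

Write both endpoints as unit vectors p₁, p₂ with components (cos φ cos λ, cos φ sin λ, sin φ).
The central angle between the endpoints is δ = arccos(p₁·p₂) ≈ 2.249 rad (128.8°). The total great-circle distance is δ·R ≈ 2.249 × 6371 ≈ 14327 km, so the target fraction is f = 2000/14327 ≈ 0.140.
Interpolate at f ≈ 0.140 with slerp weights a = sin((1−f)δ)/sin δ ≈ 1.200, b = sin(fδ)/sin δ ≈ 0.396.
p = a·p₁ + b·p₂ ≈ (-0.916, -0.387, -0.109); φ = arcsin(p_z) ≈ -6.24°, λ = atan2(p_y, p_x) ≈ -157.08°.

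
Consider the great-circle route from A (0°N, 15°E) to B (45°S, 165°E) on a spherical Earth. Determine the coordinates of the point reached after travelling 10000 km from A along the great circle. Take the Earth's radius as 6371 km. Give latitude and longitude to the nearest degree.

≈ (63°S, 105°E)

Convert each endpoint to a unit vector on the sphere (x = cos φ cos λ, y = cos φ sin λ, z = sin φ).
The central angle between the endpoints is δ = arccos(p₁·p₂) ≈ 2.230 rad (127.8°). The total great-circle distance is δ·R ≈ 2.230 × 6371 ≈ 14206 km, so the target fraction is f = 10000/14206 ≈ 0.704.
Interpolate at f ≈ 0.704 with slerp weights a = sin((1−f)δ)/sin δ ≈ 0.776, b = sin(fδ)/sin δ ≈ 1.265.
p = a·p₁ + b·p₂ ≈ (-0.115, 0.432, -0.894); φ = arcsin(p_z) ≈ -63.43°, λ = atan2(p_y, p_x) ≈ 104.85°.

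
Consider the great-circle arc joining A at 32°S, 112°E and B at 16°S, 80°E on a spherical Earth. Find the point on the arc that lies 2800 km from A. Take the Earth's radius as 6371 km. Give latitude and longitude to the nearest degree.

Convert each endpoint to a unit vector on the sphere (x = cos φ cos λ, y = cos φ sin λ, z = sin φ).
The central angle between the endpoints is δ = arccos(p₁·p₂) ≈ 0.578 rad (33.1°). The total great-circle distance is δ·R ≈ 0.578 × 6371 ≈ 3684 km, so the target fraction is f = 2800/3684 ≈ 0.760.
Interpolate at f ≈ 0.760 with slerp weights a = sin((1−f)δ)/sin δ ≈ 0.253, b = sin(fδ)/sin δ ≈ 0.778.
p = a·p₁ + b·p₂ ≈ (0.050, 0.936, -0.349); φ = arcsin(p_z) ≈ -20.41°, λ = atan2(p_y, p_x) ≈ 86.97°.

≈ 20°S, 87°E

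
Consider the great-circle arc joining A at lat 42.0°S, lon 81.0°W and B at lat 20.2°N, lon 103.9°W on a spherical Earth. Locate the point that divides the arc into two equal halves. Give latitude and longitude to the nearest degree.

≈ lat 11°S, lon 94°W

Write both endpoints as unit vectors p₁, p₂ with components (cos φ cos λ, cos φ sin λ, sin φ).
The central angle between the endpoints is δ = arccos(p₁·p₂) ≈ 1.147 rad (65.7°).
Interpolate at f = 1/2 with slerp weights a = sin((1−f)δ)/sin δ ≈ 0.595, b = sin(fδ)/sin δ ≈ 0.595.
p = a·p₁ + b·p₂ ≈ (-0.065, -0.979, -0.193); φ = arcsin(p_z) ≈ -11.11°, λ = atan2(p_y, p_x) ≈ -93.80°.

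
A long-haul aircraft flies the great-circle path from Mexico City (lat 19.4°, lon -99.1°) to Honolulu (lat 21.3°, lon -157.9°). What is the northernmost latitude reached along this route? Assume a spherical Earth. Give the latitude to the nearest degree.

The great circle lies in the plane with unit normal n̂ = (p₁ × p₂)/|p₁ × p₂|.
Here n̂_z ≈ -0.919; the vertex latitude is φ_max = arccos|n̂_z| ≈ 23.2°.

≈ 23°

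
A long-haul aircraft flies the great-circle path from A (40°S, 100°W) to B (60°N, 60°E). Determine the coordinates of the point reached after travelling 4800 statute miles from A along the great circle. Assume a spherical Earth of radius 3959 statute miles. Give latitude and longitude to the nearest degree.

Write both endpoints as unit vectors p₁, p₂ with components (cos φ cos λ, cos φ sin λ, sin φ).
The central angle between the endpoints is δ = arccos(p₁·p₂) ≈ 2.730 rad (156.4°). The total great-circle distance is δ·R ≈ 2.730 × 3959 ≈ 10809 mi, so the target fraction is f = 4800/10809 ≈ 0.444.
Interpolate at f ≈ 0.444 with slerp weights a = sin((1−f)δ)/sin δ ≈ 2.498, b = sin(fδ)/sin δ ≈ 2.342.
p = a·p₁ + b·p₂ ≈ (0.253, -0.870, 0.423); φ = arcsin(p_z) ≈ 25.02°, λ = atan2(p_y, p_x) ≈ -73.77°.

≈ (25°N, 74°W)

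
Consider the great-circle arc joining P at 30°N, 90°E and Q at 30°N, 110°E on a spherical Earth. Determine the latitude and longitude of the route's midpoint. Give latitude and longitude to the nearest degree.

The haversine formula gives a central angle δ ≈ 0.302 rad (17.3°) between the endpoints.
Interpolate at f = 1/2 with slerp weights a = sin((1−f)δ)/sin δ ≈ 0.506, b = sin(fδ)/sin δ ≈ 0.506.
p = a·p₁ + b·p₂ ≈ (-0.150, 0.850, 0.506); φ = arcsin(p_z) ≈ 30.38°, λ = atan2(p_y, p_x) ≈ 100.00°.

≈ 30°N, 100°E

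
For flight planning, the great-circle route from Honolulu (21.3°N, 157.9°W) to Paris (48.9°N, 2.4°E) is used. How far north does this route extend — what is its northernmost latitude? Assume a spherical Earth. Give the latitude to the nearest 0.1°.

The great circle lies in the plane with unit normal n̂ = (p₁ × p₂)/|p₁ × p₂|.
Here n̂_z ≈ +0.217; the vertex latitude is φ_max = arccos|n̂_z| ≈ 77.5°.

≈ 77.5°N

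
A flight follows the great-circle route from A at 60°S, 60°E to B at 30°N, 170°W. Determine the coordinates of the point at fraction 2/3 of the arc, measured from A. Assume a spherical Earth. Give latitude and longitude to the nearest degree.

Write both endpoints as unit vectors p₁, p₂ with components (cos φ cos λ, cos φ sin λ, sin φ).
The central angle between the endpoints is δ = arccos(p₁·p₂) ≈ 2.362 rad (135.3°).
Interpolate at f = 2/3 with slerp weights a = sin((1−f)δ)/sin δ ≈ 1.008, b = sin(fδ)/sin δ ≈ 1.423.
p = a·p₁ + b·p₂ ≈ (-0.961, 0.223, -0.162); φ = arcsin(p_z) ≈ -9.30°, λ = atan2(p_y, p_x) ≈ 166.97°.

≈ 9°S, 167°E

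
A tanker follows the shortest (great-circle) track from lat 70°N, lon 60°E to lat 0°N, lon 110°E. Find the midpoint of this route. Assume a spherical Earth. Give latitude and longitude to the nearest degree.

≈ lat 37°N, lon 98°E

Write both endpoints as unit vectors p₁, p₂ with components (cos φ cos λ, cos φ sin λ, sin φ).
The central angle between the endpoints is δ = arccos(p₁·p₂) ≈ 1.349 rad (77.3°).
Interpolate at f = 1/2 with slerp weights a = sin((1−f)δ)/sin δ ≈ 0.640, b = sin(fδ)/sin δ ≈ 0.640.
p = a·p₁ + b·p₂ ≈ (-0.109, 0.791, 0.602); φ = arcsin(p_z) ≈ 36.99°, λ = atan2(p_y, p_x) ≈ 97.88°.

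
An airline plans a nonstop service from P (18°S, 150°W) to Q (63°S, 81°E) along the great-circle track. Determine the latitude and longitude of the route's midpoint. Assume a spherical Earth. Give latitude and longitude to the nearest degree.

From cos δ = sin φ₁ sin φ₂ + cos φ₁ cos φ₂ cos Δλ, the central angle is δ ≈ 1.567 rad (89.8°).
Interpolate at f = 1/2 with slerp weights a = sin((1−f)δ)/sin δ ≈ 0.706, b = sin(fδ)/sin δ ≈ 0.706.
p = a·p₁ + b·p₂ ≈ (-0.531, -0.019, -0.847); φ = arcsin(p_z) ≈ -57.89°, λ = atan2(p_y, p_x) ≈ -177.94°.

≈ (58°S, 178°W)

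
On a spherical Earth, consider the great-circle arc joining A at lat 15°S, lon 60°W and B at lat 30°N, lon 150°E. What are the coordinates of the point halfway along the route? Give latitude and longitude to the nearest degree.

Convert each endpoint to a unit vector on the sphere (x = cos φ cos λ, y = cos φ sin λ, z = sin φ).
The central angle between the endpoints is δ = arccos(p₁·p₂) ≈ 2.594 rad (148.6°).
Interpolate at f = 1/2 with slerp weights a = sin((1−f)δ)/sin δ ≈ 1.850, b = sin(fδ)/sin δ ≈ 1.850.
p = a·p₁ + b·p₂ ≈ (-0.494, -0.746, 0.446); φ = arcsin(p_z) ≈ 26.49°, λ = atan2(p_y, p_x) ≈ -123.50°.

≈ lat 26°N, lon 123°W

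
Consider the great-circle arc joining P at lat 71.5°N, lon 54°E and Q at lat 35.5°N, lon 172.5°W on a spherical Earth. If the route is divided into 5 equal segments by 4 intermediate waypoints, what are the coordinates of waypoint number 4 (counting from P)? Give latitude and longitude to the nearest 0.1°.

Convert each endpoint to a unit vector on the sphere (x = cos φ cos λ, y = cos φ sin λ, z = sin φ).
The central angle between the endpoints is δ = arccos(p₁·p₂) ≈ 1.189 rad (68.1°).
Interpolate at f = 4/5 with slerp weights a = sin((1−f)δ)/sin δ ≈ 0.254, b = sin(fδ)/sin δ ≈ 0.877.
p = a·p₁ + b·p₂ ≈ (-0.661, -0.028, 0.750); φ = arcsin(p_z) ≈ 48.60°, λ = atan2(p_y, p_x) ≈ -177.57°.

≈ lat 48.6°N, lon 177.6°W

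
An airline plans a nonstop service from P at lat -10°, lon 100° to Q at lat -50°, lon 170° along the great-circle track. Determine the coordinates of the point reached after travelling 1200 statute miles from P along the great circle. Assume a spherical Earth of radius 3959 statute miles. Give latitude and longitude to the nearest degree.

≈ lat -23°, lon 112°

From cos δ = sin φ₁ sin φ₂ + cos φ₁ cos φ₂ cos Δλ, the central angle is δ ≈ 1.214 rad (69.5°). The total great-circle distance is δ·R ≈ 1.214 × 3959 ≈ 4805 mi, so the target fraction is f = 1200/4805 ≈ 0.250.
Interpolate at f ≈ 0.250 with slerp weights a = sin((1−f)δ)/sin δ ≈ 0.843, b = sin(fδ)/sin δ ≈ 0.319.
p = a·p₁ + b·p₂ ≈ (-0.346, 0.853, -0.390); φ = arcsin(p_z) ≈ -22.98°, λ = atan2(p_y, p_x) ≈ 112.06°.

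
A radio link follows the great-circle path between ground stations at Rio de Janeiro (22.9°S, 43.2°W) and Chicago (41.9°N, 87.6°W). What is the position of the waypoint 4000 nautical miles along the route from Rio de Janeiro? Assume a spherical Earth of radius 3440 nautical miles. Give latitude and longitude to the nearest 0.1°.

≈ 34.1°N, 79.6°W

The haversine formula gives a central angle δ ≈ 1.339 rad (76.7°) between the endpoints. The total great-circle distance is δ·R ≈ 1.339 × 3440 ≈ 4605 nmi, so the target fraction is f = 4000/4605 ≈ 0.869.
Interpolate at f ≈ 0.869 with slerp weights a = sin((1−f)δ)/sin δ ≈ 0.180, b = sin(fδ)/sin δ ≈ 0.943.
p = a·p₁ + b·p₂ ≈ (0.150, -0.815, 0.560); φ = arcsin(p_z) ≈ 34.05°, λ = atan2(p_y, p_x) ≈ -79.56°.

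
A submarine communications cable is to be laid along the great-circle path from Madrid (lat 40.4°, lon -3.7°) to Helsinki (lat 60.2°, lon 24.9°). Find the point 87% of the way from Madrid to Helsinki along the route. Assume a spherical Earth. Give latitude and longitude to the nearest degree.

≈ lat 58°, lon 20°

From cos δ = sin φ₁ sin φ₂ + cos φ₁ cos φ₂ cos Δλ, the central angle is δ ≈ 0.463 rad (26.5°).
Interpolate at f = 0.87 with slerp weights a = sin((1−f)δ)/sin δ ≈ 0.135, b = sin(fδ)/sin δ ≈ 0.878.
p = a·p₁ + b·p₂ ≈ (0.498, 0.177, 0.849); φ = arcsin(p_z) ≈ 58.09°, λ = atan2(p_y, p_x) ≈ 19.57°.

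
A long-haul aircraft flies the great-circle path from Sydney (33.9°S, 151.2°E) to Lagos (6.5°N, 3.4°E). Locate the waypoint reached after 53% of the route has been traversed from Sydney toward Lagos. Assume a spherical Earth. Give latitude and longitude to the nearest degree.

≈ 38°S, 55°E

Write both endpoints as unit vectors p₁, p₂ with components (cos φ cos λ, cos φ sin λ, sin φ).
The central angle between the endpoints is δ = arccos(p₁·p₂) ≈ 2.436 rad (139.6°).
Interpolate at f = 0.53 with slerp weights a = sin((1−f)δ)/sin δ ≈ 1.404, b = sin(fδ)/sin δ ≈ 1.481.
p = a·p₁ + b·p₂ ≈ (0.448, 0.649, -0.615); φ = arcsin(p_z) ≈ -37.96°, λ = atan2(p_y, p_x) ≈ 55.34°.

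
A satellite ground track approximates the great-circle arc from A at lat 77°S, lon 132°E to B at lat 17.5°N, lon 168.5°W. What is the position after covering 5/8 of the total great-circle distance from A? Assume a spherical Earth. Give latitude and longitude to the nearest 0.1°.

Convert each endpoint to a unit vector on the sphere (x = cos φ cos λ, y = cos φ sin λ, z = sin φ).
The central angle between the endpoints is δ = arccos(p₁·p₂) ≈ 1.756 rad (100.6°).
Interpolate at f = 5/8 with slerp weights a = sin((1−f)δ)/sin δ ≈ 0.623, b = sin(fδ)/sin δ ≈ 0.906.
p = a·p₁ + b·p₂ ≈ (-0.940, -0.068, -0.334); φ = arcsin(p_z) ≈ -19.53°, λ = atan2(p_y, p_x) ≈ -175.86°.

≈ lat 19.5°S, lon 175.9°W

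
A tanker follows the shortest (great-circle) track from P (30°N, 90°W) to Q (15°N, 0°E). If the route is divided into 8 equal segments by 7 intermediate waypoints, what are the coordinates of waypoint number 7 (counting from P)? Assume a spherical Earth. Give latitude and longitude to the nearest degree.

Write both endpoints as unit vectors p₁, p₂ with components (cos φ cos λ, cos φ sin λ, sin φ).
The central angle between the endpoints is δ = arccos(p₁·p₂) ≈ 1.441 rad (82.6°).
Interpolate at f = 7/8 with slerp weights a = sin((1−f)δ)/sin δ ≈ 0.181, b = sin(fδ)/sin δ ≈ 0.960.
p = a·p₁ + b·p₂ ≈ (0.928, -0.156, 0.339); φ = arcsin(p_z) ≈ 19.81°, λ = atan2(p_y, p_x) ≈ -9.57°.

≈ (20°N, 10°W)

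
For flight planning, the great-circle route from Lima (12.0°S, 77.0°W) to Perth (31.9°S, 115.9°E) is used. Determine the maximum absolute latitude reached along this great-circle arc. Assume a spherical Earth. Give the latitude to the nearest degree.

≈ 75°S

The great circle lies in the plane with unit normal n̂ = (p₁ × p₂)/|p₁ × p₂|.
Here n̂_z ≈ -0.259; the vertex latitude is φ_max = arccos|n̂_z| ≈ 75.0°.
Check via Clairaut: cos φ_max = |cos φ₁| · sin C = cos(12.0°)·sin(164.6°) ≈ 0.259, again giving ≈ 75.0°.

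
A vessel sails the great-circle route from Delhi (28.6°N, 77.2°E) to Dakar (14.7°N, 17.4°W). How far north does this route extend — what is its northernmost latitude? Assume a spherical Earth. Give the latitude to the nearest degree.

The great circle lies in the plane with unit normal n̂ = (p₁ × p₂)/|p₁ × p₂|.
Here n̂_z ≈ -0.848; the vertex latitude is φ_max = arccos|n̂_z| ≈ 32.0°.

≈ 32°N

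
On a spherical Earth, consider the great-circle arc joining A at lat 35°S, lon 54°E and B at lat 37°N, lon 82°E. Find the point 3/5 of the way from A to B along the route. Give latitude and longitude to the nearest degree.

The haversine formula gives a central angle δ ≈ 1.336 rad (76.6°) between the endpoints.
Interpolate at f = 3/5 with slerp weights a = sin((1−f)δ)/sin δ ≈ 0.524, b = sin(fδ)/sin δ ≈ 0.739.
p = a·p₁ + b·p₂ ≈ (0.334, 0.931, 0.144); φ = arcsin(p_z) ≈ 8.29°, λ = atan2(p_y, p_x) ≈ 70.26°.

≈ lat 8°N, lon 70°E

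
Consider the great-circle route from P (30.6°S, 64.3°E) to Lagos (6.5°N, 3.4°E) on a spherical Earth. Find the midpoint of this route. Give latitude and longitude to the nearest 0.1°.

The haversine formula gives a central angle δ ≈ 1.204 rad (69.0°) between the endpoints.
Interpolate at f = 1/2 with slerp weights a = sin((1−f)δ)/sin δ ≈ 0.607, b = sin(fδ)/sin δ ≈ 0.607.
p = a·p₁ + b·p₂ ≈ (0.828, 0.506, -0.240); φ = arcsin(p_z) ≈ -13.90°, λ = atan2(p_y, p_x) ≈ 31.44°.

≈ (13.9°S, 31.4°E)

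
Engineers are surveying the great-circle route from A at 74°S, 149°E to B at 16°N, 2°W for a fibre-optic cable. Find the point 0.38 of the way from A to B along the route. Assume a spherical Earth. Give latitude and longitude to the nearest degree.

Write both endpoints as unit vectors p₁, p₂ with components (cos φ cos λ, cos φ sin λ, sin φ).
The central angle between the endpoints is δ = arccos(p₁·p₂) ≈ 2.091 rad (119.8°).
Interpolate at f = 0.38 with slerp weights a = sin((1−f)δ)/sin δ ≈ 1.109, b = sin(fδ)/sin δ ≈ 0.822.
p = a·p₁ + b·p₂ ≈ (0.528, 0.130, -0.839); φ = arcsin(p_z) ≈ -57.08°, λ = atan2(p_y, p_x) ≈ 13.83°.

≈ 57°S, 14°E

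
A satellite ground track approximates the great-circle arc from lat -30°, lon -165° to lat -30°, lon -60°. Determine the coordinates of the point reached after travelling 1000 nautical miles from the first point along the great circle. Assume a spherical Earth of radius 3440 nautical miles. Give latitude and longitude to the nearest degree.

≈ lat -38°, lon -147°

From cos δ = sin φ₁ sin φ₂ + cos φ₁ cos φ₂ cos Δλ, the central angle is δ ≈ 1.515 rad (86.8°). The total great-circle distance is δ·R ≈ 1.515 × 3440 ≈ 5211 nmi, so the target fraction is f = 1000/5211 ≈ 0.192.
Interpolate at f ≈ 0.192 with slerp weights a = sin((1−f)δ)/sin δ ≈ 0.942, b = sin(fδ)/sin δ ≈ 0.287.
p = a·p₁ + b·p₂ ≈ (-0.664, -0.426, -0.615); φ = arcsin(p_z) ≈ -37.92°, λ = atan2(p_y, p_x) ≈ -147.28°.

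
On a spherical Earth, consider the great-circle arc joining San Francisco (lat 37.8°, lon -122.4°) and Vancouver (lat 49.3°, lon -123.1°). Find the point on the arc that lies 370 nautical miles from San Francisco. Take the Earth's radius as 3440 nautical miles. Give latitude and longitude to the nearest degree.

Write both endpoints as unit vectors p₁, p₂ with components (cos φ cos λ, cos φ sin λ, sin φ).
The central angle between the endpoints is δ = arccos(p₁·p₂) ≈ 0.201 rad (11.5°). The total great-circle distance is δ·R ≈ 0.201 × 3440 ≈ 691 nmi, so the target fraction is f = 370/691 ≈ 0.535.
Interpolate at f ≈ 0.535 with slerp weights a = sin((1−f)δ)/sin δ ≈ 0.467, b = sin(fδ)/sin δ ≈ 0.538.
p = a·p₁ + b·p₂ ≈ (-0.389, -0.605, 0.694); φ = arcsin(p_z) ≈ 43.96°, λ = atan2(p_y, p_x) ≈ -122.74°.

≈ lat 44°, lon -123°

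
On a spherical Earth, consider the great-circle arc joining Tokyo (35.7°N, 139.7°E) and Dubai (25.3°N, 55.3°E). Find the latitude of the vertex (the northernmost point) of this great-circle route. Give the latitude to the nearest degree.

The great circle lies in the plane with unit normal n̂ = (p₁ × p₂)/|p₁ × p₂|.
Here n̂_z ≈ -0.772; the vertex latitude is φ_max = arccos|n̂_z| ≈ 39.5°.
Check via Clairaut: cos φ_max = |cos φ₁| · sin C = cos(35.7°)·sin(71.8°) ≈ 0.772, again giving ≈ 39.5°.

≈ 40°N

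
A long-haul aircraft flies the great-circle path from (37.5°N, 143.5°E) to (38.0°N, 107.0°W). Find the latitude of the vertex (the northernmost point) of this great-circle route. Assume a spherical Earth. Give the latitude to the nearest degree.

≈ 53°N

The great circle lies in the plane with unit normal n̂ = (p₁ × p₂)/|p₁ × p₂|.
Here n̂_z ≈ +0.598; the vertex latitude is φ_max = arccos|n̂_z| ≈ 53.3°.
Check via Clairaut: cos φ_max = |cos φ₁| · sin C = cos(37.5°)·sin(48.9°) ≈ 0.598, again giving ≈ 53.3°.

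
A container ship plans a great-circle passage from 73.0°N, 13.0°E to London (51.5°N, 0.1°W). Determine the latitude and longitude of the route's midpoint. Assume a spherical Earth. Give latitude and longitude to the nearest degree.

≈ 62°N, 4°E

The haversine formula gives a central angle δ ≈ 0.388 rad (22.2°) between the endpoints.
Interpolate at f = 1/2 with slerp weights a = sin((1−f)δ)/sin δ ≈ 0.510, b = sin(fδ)/sin δ ≈ 0.510.
p = a·p₁ + b·p₂ ≈ (0.462, 0.033, 0.886); φ = arcsin(p_z) ≈ 62.38°, λ = atan2(p_y, p_x) ≈ 4.08°.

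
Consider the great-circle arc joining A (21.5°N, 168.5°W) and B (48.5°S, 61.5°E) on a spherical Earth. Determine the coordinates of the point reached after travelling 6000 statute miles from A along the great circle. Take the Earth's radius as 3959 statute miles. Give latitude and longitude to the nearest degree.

From cos δ = sin φ₁ sin φ₂ + cos φ₁ cos φ₂ cos Δλ, the central angle is δ ≈ 2.306 rad (132.1°). The total great-circle distance is δ·R ≈ 2.306 × 3959 ≈ 9130 mi, so the target fraction is f = 6000/9130 ≈ 0.657.
Interpolate at f ≈ 0.657 with slerp weights a = sin((1−f)δ)/sin δ ≈ 0.958, b = sin(fδ)/sin δ ≈ 1.346.
p = a·p₁ + b·p₂ ≈ (-0.448, 0.606, -0.657); φ = arcsin(p_z) ≈ -41.08°, λ = atan2(p_y, p_x) ≈ 126.47°.

≈ (41°S, 126°E)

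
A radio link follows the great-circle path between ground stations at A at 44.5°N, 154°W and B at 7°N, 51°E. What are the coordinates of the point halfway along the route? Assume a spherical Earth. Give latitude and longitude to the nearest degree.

Write both endpoints as unit vectors p₁, p₂ with components (cos φ cos λ, cos φ sin λ, sin φ).
The central angle between the endpoints is δ = arccos(p₁·p₂) ≈ 2.161 rad (123.8°).
Interpolate at f = 1/2 with slerp weights a = sin((1−f)δ)/sin δ ≈ 1.061, b = sin(fδ)/sin δ ≈ 1.061.
p = a·p₁ + b·p₂ ≈ (-0.017, 0.487, 0.873); φ = arcsin(p_z) ≈ 60.85°, λ = atan2(p_y, p_x) ≈ 92.05°.

≈ 61°N, 92°E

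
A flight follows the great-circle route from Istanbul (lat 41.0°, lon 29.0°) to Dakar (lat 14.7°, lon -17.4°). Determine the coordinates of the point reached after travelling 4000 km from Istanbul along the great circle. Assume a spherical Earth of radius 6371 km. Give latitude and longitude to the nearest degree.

≈ lat 23°, lon -8°

Convert each endpoint to a unit vector on the sphere (x = cos φ cos λ, y = cos φ sin λ, z = sin φ).
The central angle between the endpoints is δ = arccos(p₁·p₂) ≈ 0.837 rad (47.9°). The total great-circle distance is δ·R ≈ 0.837 × 6371 ≈ 5331 km, so the target fraction is f = 4000/5331 ≈ 0.750.
Interpolate at f ≈ 0.750 with slerp weights a = sin((1−f)δ)/sin δ ≈ 0.279, b = sin(fδ)/sin δ ≈ 0.791.
p = a·p₁ + b·p₂ ≈ (0.915, -0.127, 0.384); φ = arcsin(p_z) ≈ 22.58°, λ = atan2(p_y, p_x) ≈ -7.88°.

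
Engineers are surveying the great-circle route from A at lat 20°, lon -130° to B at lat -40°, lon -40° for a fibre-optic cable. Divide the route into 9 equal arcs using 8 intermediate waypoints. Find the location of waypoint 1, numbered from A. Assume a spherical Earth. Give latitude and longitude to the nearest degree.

Write both endpoints as unit vectors p₁, p₂ with components (cos φ cos λ, cos φ sin λ, sin φ).
The central angle between the endpoints is δ = arccos(p₁·p₂) ≈ 1.792 rad (102.7°).
Interpolate at f = 1/9 with slerp weights a = sin((1−f)δ)/sin δ ≈ 1.025, b = sin(fδ)/sin δ ≈ 0.203.
p = a·p₁ + b·p₂ ≈ (-0.500, -0.838, 0.220); φ = arcsin(p_z) ≈ 12.72°, λ = atan2(p_y, p_x) ≈ -120.84°.

≈ lat 13°, lon -121°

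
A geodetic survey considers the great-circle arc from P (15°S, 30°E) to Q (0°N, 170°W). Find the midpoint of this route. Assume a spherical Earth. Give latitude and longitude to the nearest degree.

≈ (37°S, 116°E)

Convert each endpoint to a unit vector on the sphere (x = cos φ cos λ, y = cos φ sin λ, z = sin φ).
The central angle between the endpoints is δ = arccos(p₁·p₂) ≈ 2.709 rad (155.2°).
Interpolate at f = 1/2 with slerp weights a = sin((1−f)δ)/sin δ ≈ 2.327, b = sin(fδ)/sin δ ≈ 2.327.
p = a·p₁ + b·p₂ ≈ (-0.345, 0.720, -0.602); φ = arcsin(p_z) ≈ -37.04°, λ = atan2(p_y, p_x) ≈ 115.61°.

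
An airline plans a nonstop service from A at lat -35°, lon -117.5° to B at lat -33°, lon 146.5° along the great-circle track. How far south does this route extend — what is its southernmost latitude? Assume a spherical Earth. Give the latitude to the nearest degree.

The great circle lies in the plane with unit normal n̂ = (p₁ × p₂)/|p₁ × p₂|.
Here n̂_z ≈ -0.704; the vertex latitude is φ_max = arccos|n̂_z| ≈ 45.3°.
Check via Clairaut: cos φ_max = |cos φ₁| · sin C = cos(35.0°)·sin(120.8°) ≈ 0.704, again giving ≈ 45.3°.

≈ -45°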